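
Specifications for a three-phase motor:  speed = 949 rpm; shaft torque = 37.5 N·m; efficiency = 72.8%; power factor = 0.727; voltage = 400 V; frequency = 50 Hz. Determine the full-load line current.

ω = 2π×949/60 = 99.38 rad/s; P_out = τω = 37.5 × 99.38 = 3727 W
P_in = P_out / η = 3727 / 0.728 = 5120 W
I_L = P_in / (√3·V_L·cosφ) = 5120 / (1.732 × 400 × 0.727) = 10.2 A

10.2 A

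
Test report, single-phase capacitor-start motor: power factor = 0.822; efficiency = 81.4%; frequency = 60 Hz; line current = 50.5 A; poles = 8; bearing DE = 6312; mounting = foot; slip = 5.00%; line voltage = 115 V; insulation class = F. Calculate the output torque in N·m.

P_in = V·I·cosφ = 115 × 50.5 × 0.822 = 4774 W
P_out = η·P_in = 0.814 × 4774 = 3886 W
n_s = 120×60/8 = 900 rpm; n = 900×(1−0.05) = 855 rpm
ω = 2π×855/60 = 89.54 rad/s
τ = P_out/ω = 3886/89.54 = 43.4 N·m

43.4 N·m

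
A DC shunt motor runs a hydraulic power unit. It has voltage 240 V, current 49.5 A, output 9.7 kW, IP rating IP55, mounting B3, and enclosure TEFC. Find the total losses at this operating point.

2180 W

P_in = V·I = 240×49.5 = 11880 W
P_out = 9700 W
Losses = P_in − P_out = 11880 − 9700 = 2180 W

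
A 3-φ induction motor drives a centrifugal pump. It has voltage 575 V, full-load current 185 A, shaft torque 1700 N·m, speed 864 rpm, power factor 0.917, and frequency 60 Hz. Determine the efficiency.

ω = 2π × 864/60 = 90.48 rad/s; P_out = τω = 1700 × 90.48 = 153816 W
P_in = √3·V_L·I_L·cosφ = 1.732 × 575 × 185 × 0.917 = 168949 W
η = P_out / P_in = 153816 / 168949 = 0.910 = 91.0%

91.0 %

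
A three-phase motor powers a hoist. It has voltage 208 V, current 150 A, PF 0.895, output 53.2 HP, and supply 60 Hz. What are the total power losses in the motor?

8680 W

P_in = √3·V·I·cosφ = 1.732×208×150×0.895 = 48364 W
P_out = 53.2×746 = 39687 W
Losses = P_in − P_out = 48364 − 39687 = 8677 W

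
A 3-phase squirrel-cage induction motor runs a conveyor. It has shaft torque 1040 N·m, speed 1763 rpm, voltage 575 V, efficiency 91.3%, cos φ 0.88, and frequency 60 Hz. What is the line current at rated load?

ω = 2π×1763/60 = 184.6 rad/s; P_out = τω = 1040 × 184.6 = 191984 W
P_in = P_out / η = 191984 / 0.913 = 210278 W
I_L = P_in / (√3·V_L·cosφ) = 210278 / (1.732 × 575 × 0.88) = 240 A

240 A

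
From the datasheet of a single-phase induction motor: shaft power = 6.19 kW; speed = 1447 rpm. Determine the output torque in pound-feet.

ω = 2π × 1447/60 = 151.5 rad/s
τ = P/ω = 6190/151.5 = 40.86 N·m
In lb·ft: 40.86/1.356 = 30.1 lb·ft

30.1 lb·ft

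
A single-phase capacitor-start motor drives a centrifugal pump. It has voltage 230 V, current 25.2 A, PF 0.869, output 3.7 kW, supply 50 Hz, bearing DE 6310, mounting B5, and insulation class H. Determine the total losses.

1340 W

P_in = V·I·cosφ = 230×25.2×0.869 = 5037 W
P_out = 3700 W
Losses = P_in − P_out = 5037 − 3700 = 1337 W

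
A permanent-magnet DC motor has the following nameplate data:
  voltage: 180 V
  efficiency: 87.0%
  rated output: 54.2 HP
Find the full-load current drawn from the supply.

258 A

P_out = 54.2 × 746 = 40433 W
P_in = P_out / η = 40433 / 0.870 = 46475 W
I = P_in / V = 46475 / 180 = 258 A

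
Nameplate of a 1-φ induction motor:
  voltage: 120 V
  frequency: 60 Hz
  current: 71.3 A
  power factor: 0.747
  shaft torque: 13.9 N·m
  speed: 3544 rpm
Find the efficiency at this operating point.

80.7 %

ω = 2π × 3544/60 = 371.1 rad/s; P_out = τω = 13.9 × 371.1 = 5158 W
P_in = V·I·cosφ = 120 × 71.3 × 0.747 = 6391 W
η = P_out / P_in = 5158 / 6391 = 0.807 = 80.7%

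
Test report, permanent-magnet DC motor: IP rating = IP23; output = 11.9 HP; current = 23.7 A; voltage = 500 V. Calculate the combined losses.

P_in = V·I = 500×23.7 = 11850 W
P_out = 11.9×746 = 8877 W
Losses = P_in − P_out = 11850 − 8877 = 2973 W

2.97 kW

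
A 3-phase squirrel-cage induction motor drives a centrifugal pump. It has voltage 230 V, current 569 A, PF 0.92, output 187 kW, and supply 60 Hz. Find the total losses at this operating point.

P_in = √3·V·I·cosφ = 1.732×230×569×0.92 = 208533 W
P_out = 187000 W
Losses = P_in − P_out = 208533 − 187000 = 21533 W

21.5 kW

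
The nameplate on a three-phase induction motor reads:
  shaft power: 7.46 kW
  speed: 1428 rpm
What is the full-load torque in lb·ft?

ω = 2π × 1428/60 = 149.5 rad/s
τ = P/ω = 7460/149.5 = 49.9 N·m
In lb·ft: 49.9/1.356 = 36.8 lb·ft

36.8 lb·ft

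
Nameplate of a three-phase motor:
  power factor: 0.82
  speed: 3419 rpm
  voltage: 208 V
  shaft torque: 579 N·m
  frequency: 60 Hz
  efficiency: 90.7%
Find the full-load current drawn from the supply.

774 A

ω = 2π×3419/60 = 358 rad/s; P_out = τω = 579 × 358 = 207282 W
P_in = P_out / η = 207282 / 0.907 = 228536 W
I_L = P_in / (√3·V_L·cosφ) = 228536 / (1.732 × 208 × 0.82) = 774 A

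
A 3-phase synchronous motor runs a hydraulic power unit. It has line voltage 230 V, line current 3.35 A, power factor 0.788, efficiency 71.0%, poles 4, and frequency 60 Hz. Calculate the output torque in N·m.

P_in = √3·V·I·cosφ = 1.732 × 230 × 3.35 × 0.788 = 1052 W
P_out = η·P_in = 0.71 × 1052 = 747 W
n = n_s = 120×60/4 = 1800 rpm (synchronous)
ω = 2π×1800/60 = 188.5 rad/s
τ = P_out/ω = 747/188.5 = 3.96 N·m

3.96 N·m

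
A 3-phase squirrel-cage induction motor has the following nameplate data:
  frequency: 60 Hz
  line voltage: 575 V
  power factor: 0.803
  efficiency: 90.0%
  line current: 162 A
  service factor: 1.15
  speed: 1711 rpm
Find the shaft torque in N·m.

651 N·m

P_in = √3·V·I·cosφ = 1.732 × 575 × 162 × 0.803 = 129553 W
P_out = η·P_in = 0.9 × 129553 = 116598 W
n = 1711 rpm
ω = 2π×1711/60 = 179.2 rad/s
τ = P_out/ω = 116598/179.2 = 651 N·m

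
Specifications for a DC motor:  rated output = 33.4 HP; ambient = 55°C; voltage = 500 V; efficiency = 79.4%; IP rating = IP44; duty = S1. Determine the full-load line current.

P_out = 33.4 × 746 = 24916 W
P_in = P_out / η = 24916 / 0.794 = 31380 W
I = P_in / V = 31380 / 500 = 62.8 A

62.8 A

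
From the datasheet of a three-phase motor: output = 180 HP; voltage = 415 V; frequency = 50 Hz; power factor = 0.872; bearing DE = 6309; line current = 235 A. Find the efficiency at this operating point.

91.2 %

P_out = 180 × 746 = 134280 W
P_in = √3·V_L·I_L·cosφ = 1.732 × 415 × 235 × 0.872 = 147292 W
η = P_out / P_in = 134280 / 147292 = 0.912 = 91.2%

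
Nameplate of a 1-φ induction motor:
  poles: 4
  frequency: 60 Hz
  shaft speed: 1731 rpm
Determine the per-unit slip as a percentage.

3.8 %

n_s = 120f/p = 120×60/4 = 1800 rpm
s = (n_s − n)/n_s = (1800 − 1731)/1800 = 0.0383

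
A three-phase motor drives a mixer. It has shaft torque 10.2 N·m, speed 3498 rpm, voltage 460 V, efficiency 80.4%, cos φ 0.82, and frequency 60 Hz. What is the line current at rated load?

ω = 2π×3498/60 = 366.3 rad/s; P_out = τω = 10.2 × 366.3 = 3736 W
P_in = P_out / η = 3736 / 0.804 = 4647 W
I_L = P_in / (√3·V_L·cosφ) = 4647 / (1.732 × 460 × 0.82) = 7.11 A

7.11 A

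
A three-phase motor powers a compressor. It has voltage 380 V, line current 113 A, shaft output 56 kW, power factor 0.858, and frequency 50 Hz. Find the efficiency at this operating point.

P_out = 56 kW = 56000 W
P_in = √3·V_L·I_L·cosφ = 1.732 × 380 × 113 × 0.858 = 63811 W
η = P_out / P_in = 56000 / 63811 = 0.878 = 87.8%

87.8 %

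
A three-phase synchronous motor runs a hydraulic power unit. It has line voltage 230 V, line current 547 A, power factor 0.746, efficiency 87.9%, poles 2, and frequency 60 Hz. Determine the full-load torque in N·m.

P_in = √3·V·I·cosφ = 1.732 × 230 × 547 × 0.746 = 162556 W
P_out = η·P_in = 0.879 × 162556 = 142887 W
n = n_s = 120×60/2 = 3600 rpm (synchronous)
ω = 2π×3600/60 = 377 rad/s
τ = P_out/ω = 142887/377 = 379 N·m

379 N·m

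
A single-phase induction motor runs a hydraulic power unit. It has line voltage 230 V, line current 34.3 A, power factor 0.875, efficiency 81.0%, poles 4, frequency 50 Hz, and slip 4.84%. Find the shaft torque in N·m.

P_in = V·I·cosφ = 230 × 34.3 × 0.875 = 6903 W
P_out = η·P_in = 0.81 × 6903 = 5591 W
n_s = 120×50/4 = 1500 rpm; n = 1500×(1−0.0484) = 1427 rpm
ω = 2π×1427/60 = 149.4 rad/s
τ = P_out/ω = 5591/149.4 = 37.4 N·m

37.4 N·m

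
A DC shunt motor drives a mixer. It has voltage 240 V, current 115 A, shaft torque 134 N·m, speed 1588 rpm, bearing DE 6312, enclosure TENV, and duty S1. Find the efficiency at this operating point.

ω = 2π × 1588/60 = 166.3 rad/s; P_out = τω = 134 × 166.3 = 22284 W
P_in = V·I = 240 × 115 = 27600 W
η = P_out / P_in = 22284 / 27600 = 0.807 = 80.7%

80.7 %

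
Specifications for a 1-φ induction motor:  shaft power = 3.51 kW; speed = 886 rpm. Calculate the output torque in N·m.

ω = 2π × 886/60 = 92.78 rad/s
τ = P/ω = 3510/92.78 = 37.8 N·m

37.8 N·m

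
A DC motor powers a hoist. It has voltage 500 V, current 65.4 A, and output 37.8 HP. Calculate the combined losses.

P_in = V·I = 500×65.4 = 32700 W
P_out = 37.8×746 = 28199 W
Losses = P_in − P_out = 32700 − 28199 = 4501 W

4.5 kW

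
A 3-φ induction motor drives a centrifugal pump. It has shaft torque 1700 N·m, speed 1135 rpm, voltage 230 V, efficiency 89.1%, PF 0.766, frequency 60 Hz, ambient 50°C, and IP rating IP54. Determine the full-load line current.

743 A

ω = 2π×1135/60 = 118.9 rad/s; P_out = τω = 1700 × 118.9 = 202130 W
P_in = P_out / η = 202130 / 0.891 = 226857 W
I_L = P_in / (√3·V_L·cosφ) = 226857 / (1.732 × 230 × 0.766) = 743 A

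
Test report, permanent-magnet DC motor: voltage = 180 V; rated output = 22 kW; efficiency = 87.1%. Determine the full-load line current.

P_out = 22 kW = 22000 W
P_in = P_out / η = 22000 / 0.871 = 25258 W
I = P_in / V = 25258 / 180 = 140 A

140 A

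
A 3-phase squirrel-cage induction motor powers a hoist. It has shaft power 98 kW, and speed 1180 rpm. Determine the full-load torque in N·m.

ω = 2π × 1180/60 = 123.6 rad/s
τ = P/ω = 98000/123.6 = 793 N·m

793 N·m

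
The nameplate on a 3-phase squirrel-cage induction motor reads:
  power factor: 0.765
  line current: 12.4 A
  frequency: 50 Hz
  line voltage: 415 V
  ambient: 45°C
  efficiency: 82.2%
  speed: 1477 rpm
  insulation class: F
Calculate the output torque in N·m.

36.2 N·m

P_in = √3·V·I·cosφ = 1.732 × 415 × 12.4 × 0.765 = 6818 W
P_out = η·P_in = 0.822 × 6818 = 5604 W
n = 1477 rpm
ω = 2π×1477/60 = 154.7 rad/s
τ = P_out/ω = 5604/154.7 = 36.2 N·m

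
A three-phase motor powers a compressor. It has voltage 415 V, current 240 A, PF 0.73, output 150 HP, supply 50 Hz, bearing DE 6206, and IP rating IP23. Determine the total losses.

P_in = √3·V·I·cosφ = 1.732×415×240×0.73 = 125930 W
P_out = 150×746 = 111900 W
Losses = P_in − P_out = 125930 − 111900 = 14030 W

14 kW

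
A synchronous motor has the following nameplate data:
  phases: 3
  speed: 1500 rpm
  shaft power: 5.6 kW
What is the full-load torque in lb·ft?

ω = 2π × 1500/60 = 157.1 rad/s
τ = P/ω = 5600/157.1 = 35.65 N·m
In lb·ft: 35.65/1.356 = 26.3 lb·ft

26.3 lb·ft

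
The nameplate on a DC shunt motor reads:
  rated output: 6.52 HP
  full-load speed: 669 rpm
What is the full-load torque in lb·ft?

51.2 lb·ft

P_out = 6.52 × 746 = 4864 W
ω = 2π × 669/60 = 70.06 rad/s
τ = P_out/ω = 4864/70.06 = 69.43 N·m
In lb·ft: 69.43/1.356 = 51.2 lb·ft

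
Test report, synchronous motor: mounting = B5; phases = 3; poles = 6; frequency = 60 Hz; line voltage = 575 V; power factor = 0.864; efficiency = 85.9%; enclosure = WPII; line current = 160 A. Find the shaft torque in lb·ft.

P_in = √3·V·I·cosφ = 1.732 × 575 × 160 × 0.864 = 137673 W
P_out = η·P_in = 0.859 × 137673 = 118261 W
n = n_s = 120×60/6 = 1200 rpm (synchronous)
ω = 2π×1200/60 = 125.7 rad/s
τ = P_out/ω = 118261/125.7 = 940.8 N·m
In lb·ft: 940.8/1.356 = 694 lb·ft

694 lb·ft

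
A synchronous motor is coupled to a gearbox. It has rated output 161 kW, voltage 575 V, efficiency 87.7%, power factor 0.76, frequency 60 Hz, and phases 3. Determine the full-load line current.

P_out = 161 kW = 161000 W
P_in = P_out / η = 161000 / 0.877 = 183580 W
I_L = P_in / (√3·V_L·cosφ) = 183580 / (1.732 × 575 × 0.76) = 243 A

243 A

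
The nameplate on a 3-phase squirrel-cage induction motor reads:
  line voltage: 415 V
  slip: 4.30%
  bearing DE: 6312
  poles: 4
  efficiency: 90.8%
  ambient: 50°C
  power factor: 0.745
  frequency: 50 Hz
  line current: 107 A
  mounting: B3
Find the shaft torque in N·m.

P_in = √3·V·I·cosφ = 1.732 × 415 × 107 × 0.745 = 57298 W
P_out = η·P_in = 0.908 × 57298 = 52027 W
n_s = 120×50/4 = 1500 rpm; n = 1500×(1−0.043) = 1436 rpm
ω = 2π×1436/60 = 150.4 rad/s
τ = P_out/ω = 52027/150.4 = 346 N·m

346 N·m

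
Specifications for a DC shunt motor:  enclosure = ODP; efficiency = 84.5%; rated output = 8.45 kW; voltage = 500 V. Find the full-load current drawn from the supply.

20 A

P_out = 8.45 kW = 8450 W
P_in = P_out / η = 8450 / 0.845 = 10000 W
I = P_in / V = 10000 / 500 = 20 A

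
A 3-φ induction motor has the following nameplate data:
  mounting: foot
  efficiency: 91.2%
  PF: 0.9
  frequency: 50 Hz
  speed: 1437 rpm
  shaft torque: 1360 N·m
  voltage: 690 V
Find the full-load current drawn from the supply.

209 A

ω = 2π×1437/60 = 150.5 rad/s; P_out = τω = 1360 × 150.5 = 204680 W
P_in = P_out / η = 204680 / 0.912 = 224430 W
I_L = P_in / (√3·V_L·cosφ) = 224430 / (1.732 × 690 × 0.9) = 209 A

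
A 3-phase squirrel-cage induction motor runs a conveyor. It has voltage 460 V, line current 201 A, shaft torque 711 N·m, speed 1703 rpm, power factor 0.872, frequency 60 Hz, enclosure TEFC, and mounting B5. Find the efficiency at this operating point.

90.8 %

ω = 2π × 1703/60 = 178.3 rad/s; P_out = τω = 711 × 178.3 = 126771 W
P_in = √3·V_L·I_L·cosφ = 1.732 × 460 × 201 × 0.872 = 139643 W
η = P_out / P_in = 126771 / 139643 = 0.908 = 90.8%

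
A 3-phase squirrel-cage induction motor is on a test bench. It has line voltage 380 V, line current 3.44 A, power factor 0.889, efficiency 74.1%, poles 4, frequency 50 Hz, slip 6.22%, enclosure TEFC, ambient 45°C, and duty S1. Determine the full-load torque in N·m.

P_in = √3·V·I·cosφ = 1.732 × 380 × 3.44 × 0.889 = 2013 W
P_out = η·P_in = 0.741 × 2013 = 1492 W
n_s = 120×50/4 = 1500 rpm; n = 1500×(1−0.0622) = 1407 rpm
ω = 2π×1407/60 = 147.3 rad/s
τ = P_out/ω = 1492/147.3 = 10.1 N·m

10.1 N·m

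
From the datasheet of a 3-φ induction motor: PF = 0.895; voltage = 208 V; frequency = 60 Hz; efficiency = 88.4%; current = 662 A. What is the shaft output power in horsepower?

253 HP

P_in = √3·V·I·cosφ = 1.732 × 208 × 662 × 0.895 = 213448 W
P_out = η·P_in = 0.884 × 213448 = 188688 W
= 188688/746 = 253 HP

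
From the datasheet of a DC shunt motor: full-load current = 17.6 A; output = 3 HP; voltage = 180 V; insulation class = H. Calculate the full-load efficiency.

P_out = 3 × 746 = 2238 W
P_in = V·I = 180 × 17.6 = 3168 W
η = P_out / P_in = 2238 / 3168 = 0.706 = 70.6%

70.6 %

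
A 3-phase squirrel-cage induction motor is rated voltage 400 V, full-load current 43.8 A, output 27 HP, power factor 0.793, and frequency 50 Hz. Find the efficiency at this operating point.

P_out = 27 × 746 = 20142 W
P_in = √3·V_L·I_L·cosφ = 1.732 × 400 × 43.8 × 0.793 = 24063 W
η = P_out / P_in = 20142 / 24063 = 0.837 = 83.7%

83.7 %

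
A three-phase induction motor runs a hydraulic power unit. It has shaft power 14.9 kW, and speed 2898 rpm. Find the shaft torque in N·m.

ω = 2π × 2898/60 = 303.5 rad/s
τ = P/ω = 14900/303.5 = 49.1 N·m

49.1 N·m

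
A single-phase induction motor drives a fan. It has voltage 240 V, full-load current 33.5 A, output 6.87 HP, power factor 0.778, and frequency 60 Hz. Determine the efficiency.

P_out = 6.87 × 746 = 5125 W
P_in = V·I·cosφ = 240 × 33.5 × 0.778 = 6255 W
η = P_out / P_in = 5125 / 6255 = 0.819 = 81.9%

81.9 %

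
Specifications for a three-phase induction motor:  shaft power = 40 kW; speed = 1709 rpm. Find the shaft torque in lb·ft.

165 lb·ft

ω = 2π × 1709/60 = 179 rad/s
τ = P/ω = 40000/179 = 223.5 N·m
In lb·ft: 223.5/1.356 = 165 lb·ft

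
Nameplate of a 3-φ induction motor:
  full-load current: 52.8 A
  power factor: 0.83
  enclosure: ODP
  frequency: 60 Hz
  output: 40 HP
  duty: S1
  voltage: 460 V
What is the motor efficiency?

P_out = 40 × 746 = 29840 W
P_in = √3·V_L·I_L·cosφ = 1.732 × 460 × 52.8 × 0.83 = 34915 W
η = P_out / P_in = 29840 / 34915 = 0.855 = 85.5%

85.5 %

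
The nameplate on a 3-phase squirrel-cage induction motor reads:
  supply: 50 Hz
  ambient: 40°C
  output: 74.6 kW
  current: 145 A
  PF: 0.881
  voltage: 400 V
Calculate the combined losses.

P_in = √3·V·I·cosφ = 1.732×400×145×0.881 = 88502 W
P_out = 74600 W
Losses = P_in − P_out = 88502 − 74600 = 13902 W

13900 W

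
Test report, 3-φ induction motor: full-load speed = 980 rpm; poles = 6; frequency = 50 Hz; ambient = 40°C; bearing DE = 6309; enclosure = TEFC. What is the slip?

2.0 %

n_s = 120f/p = 120×50/6 = 1000 rpm
s = (n_s − n)/n_s = (1000 − 980)/1000 = 0.0200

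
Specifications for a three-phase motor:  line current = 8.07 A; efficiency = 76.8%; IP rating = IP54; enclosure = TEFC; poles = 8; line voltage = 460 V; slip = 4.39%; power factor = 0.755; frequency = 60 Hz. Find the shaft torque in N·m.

41.4 N·m

P_in = √3·V·I·cosφ = 1.732 × 460 × 8.07 × 0.755 = 4854 W
P_out = η·P_in = 0.768 × 4854 = 3728 W
n_s = 120×60/8 = 900 rpm; n = 900×(1−0.0439) = 860 rpm
ω = 2π×860/60 = 90.06 rad/s
τ = P_out/ω = 3728/90.06 = 41.4 N·m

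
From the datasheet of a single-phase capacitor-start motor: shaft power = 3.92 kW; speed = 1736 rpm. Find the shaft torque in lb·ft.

15.9 lb·ft

ω = 2π × 1736/60 = 181.8 rad/s
τ = P/ω = 3920/181.8 = 21.56 N·m
In lb·ft: 21.56/1.356 = 15.9 lb·ft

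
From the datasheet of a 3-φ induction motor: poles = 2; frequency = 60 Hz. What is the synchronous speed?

3600 rpm

n_s = 120f/p = 120×60/2 = 3600 rpm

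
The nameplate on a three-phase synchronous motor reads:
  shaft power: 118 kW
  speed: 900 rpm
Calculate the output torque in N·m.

1250 N·m

ω = 2π × 900/60 = 94.25 rad/s
τ = P/ω = 118000/94.25 = 1250 N·m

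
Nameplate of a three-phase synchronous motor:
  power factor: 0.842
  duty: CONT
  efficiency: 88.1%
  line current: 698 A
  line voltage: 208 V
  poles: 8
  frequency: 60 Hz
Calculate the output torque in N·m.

1980 N·m

P_in = √3·V·I·cosφ = 1.732 × 208 × 698 × 0.842 = 211728 W
P_out = η·P_in = 0.881 × 211728 = 186532 W
n = n_s = 120×60/8 = 900 rpm (synchronous)
ω = 2π×900/60 = 94.25 rad/s
τ = P_out/ω = 186532/94.25 = 1980 N·m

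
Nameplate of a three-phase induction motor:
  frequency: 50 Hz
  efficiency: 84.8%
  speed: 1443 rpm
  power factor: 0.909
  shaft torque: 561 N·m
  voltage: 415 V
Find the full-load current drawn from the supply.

ω = 2π×1443/60 = 151.1 rad/s; P_out = τω = 561 × 151.1 = 84767 W
P_in = P_out / η = 84767 / 0.848 = 99961 W
I_L = P_in / (√3·V_L·cosφ) = 99961 / (1.732 × 415 × 0.909) = 153 A

153 A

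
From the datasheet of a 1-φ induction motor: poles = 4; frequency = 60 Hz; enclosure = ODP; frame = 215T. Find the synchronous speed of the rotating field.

1800 rpm

n_s = 120f/p = 120×60/4 = 1800 rpm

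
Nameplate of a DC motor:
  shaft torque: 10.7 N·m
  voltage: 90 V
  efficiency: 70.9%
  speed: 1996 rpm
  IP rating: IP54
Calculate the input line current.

35 A

ω = 2π×1996/60 = 209 rad/s; P_out = τω = 10.7 × 209 = 2236 W
P_in = P_out / η = 2236 / 0.709 = 3154 W
I = P_in / V = 3154 / 90 = 35 A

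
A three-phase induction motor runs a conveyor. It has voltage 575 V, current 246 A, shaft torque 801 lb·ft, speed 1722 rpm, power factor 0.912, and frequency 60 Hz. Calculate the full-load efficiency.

87.6 %

τ = 801 lb·ft × 1.356 = 1086 N·m
ω = 2π × 1722/60 = 180.3 rad/s; P_out = τω = 1086 × 180.3 = 195806 W
P_in = √3·V_L·I_L·cosφ = 1.732 × 575 × 246 × 0.912 = 223432 W
η = P_out / P_in = 195806 / 223432 = 0.876 = 87.6%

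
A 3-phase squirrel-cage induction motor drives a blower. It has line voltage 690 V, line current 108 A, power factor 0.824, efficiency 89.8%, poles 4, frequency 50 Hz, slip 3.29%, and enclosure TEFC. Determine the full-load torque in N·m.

P_in = √3·V·I·cosφ = 1.732 × 690 × 108 × 0.824 = 106353 W
P_out = η·P_in = 0.898 × 106353 = 95505 W
n_s = 120×50/4 = 1500 rpm; n = 1500×(1−0.0329) = 1451 rpm
ω = 2π×1451/60 = 151.9 rad/s
τ = P_out/ω = 95505/151.9 = 629 N·m

629 N·m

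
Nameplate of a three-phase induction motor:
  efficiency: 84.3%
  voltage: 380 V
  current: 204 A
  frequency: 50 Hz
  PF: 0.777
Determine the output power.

P_in = √3·V·I·cosφ = 1.732 × 380 × 204 × 0.777 = 104324 W
P_out = η·P_in = 0.843 × 104324 = 87945 W

87.9 kW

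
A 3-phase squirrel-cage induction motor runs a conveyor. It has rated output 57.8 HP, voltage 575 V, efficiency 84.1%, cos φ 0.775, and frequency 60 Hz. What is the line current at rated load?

66.4 A

P_out = 57.8 × 746 = 43119 W
P_in = P_out / η = 43119 / 0.841 = 51271 W
I_L = P_in / (√3·V_L·cosφ) = 51271 / (1.732 × 575 × 0.775) = 66.4 A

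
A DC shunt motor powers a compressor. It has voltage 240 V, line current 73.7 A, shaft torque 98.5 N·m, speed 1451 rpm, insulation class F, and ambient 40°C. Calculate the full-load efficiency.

84.6 %

ω = 2π × 1451/60 = 151.9 rad/s; P_out = τω = 98.5 × 151.9 = 14962 W
P_in = V·I = 240 × 73.7 = 17688 W
η = P_out / P_in = 14962 / 17688 = 0.846 = 84.6%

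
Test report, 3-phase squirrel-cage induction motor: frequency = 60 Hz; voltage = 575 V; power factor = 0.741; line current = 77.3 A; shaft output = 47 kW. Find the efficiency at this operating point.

82.4 %

P_out = 47 kW = 47000 W
P_in = √3·V_L·I_L·cosφ = 1.732 × 575 × 77.3 × 0.741 = 57044 W
η = P_out / P_in = 47000 / 57044 = 0.824 = 82.4%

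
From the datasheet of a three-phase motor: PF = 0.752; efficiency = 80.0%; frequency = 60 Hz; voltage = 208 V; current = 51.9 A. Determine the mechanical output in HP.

15.1 HP

P_in = √3·V·I·cosφ = 1.732 × 208 × 51.9 × 0.752 = 14060 W
P_out = η·P_in = 0.8 × 14060 = 11248 W
= 11248/746 = 15.1 HP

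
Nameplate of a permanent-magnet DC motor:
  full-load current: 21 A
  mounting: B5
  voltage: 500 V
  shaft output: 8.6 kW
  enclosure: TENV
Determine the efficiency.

P_out = 8.6 kW = 8600 W
P_in = V·I = 500 × 21 = 10500 W
η = P_out / P_in = 8600 / 10500 = 0.819 = 81.9%

81.9 %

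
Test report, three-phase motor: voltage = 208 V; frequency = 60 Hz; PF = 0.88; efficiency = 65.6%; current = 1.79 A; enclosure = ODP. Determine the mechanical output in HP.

0.499 HP

P_in = √3·V·I·cosφ = 1.732 × 208 × 1.79 × 0.88 = 567 W
P_out = η·P_in = 0.656 × 567 = 372 W
= 372/746 = 0.499 HP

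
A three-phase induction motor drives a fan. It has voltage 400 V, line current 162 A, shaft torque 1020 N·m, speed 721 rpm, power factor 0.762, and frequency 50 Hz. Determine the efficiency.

90.0 %

ω = 2π × 721/60 = 75.5 rad/s; P_out = τω = 1020 × 75.5 = 77010 W
P_in = √3·V_L·I_L·cosφ = 1.732 × 400 × 162 × 0.762 = 85522 W
η = P_out / P_in = 77010 / 85522 = 0.900 = 90.0%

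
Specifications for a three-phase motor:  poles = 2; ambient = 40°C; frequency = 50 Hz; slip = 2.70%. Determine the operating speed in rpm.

2919 rpm

n_s = 120f/p = 120×50/2 = 3000 rpm
n = n_s(1 − s) = 3000 × (1 − 0.027) = 2919 rpm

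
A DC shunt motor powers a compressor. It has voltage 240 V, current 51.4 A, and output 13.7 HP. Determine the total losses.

P_in = V·I = 240×51.4 = 12336 W
P_out = 13.7×746 = 10220 W
Losses = P_in − P_out = 12336 − 10220 = 2116 W

2120 W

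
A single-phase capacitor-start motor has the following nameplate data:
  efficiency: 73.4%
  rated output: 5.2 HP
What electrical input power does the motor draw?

P_out = 5.2 × 746 = 3879 W
P_in = P_out/η = 3879/0.734 = 5285 W = 5.29 kW

5.29 kW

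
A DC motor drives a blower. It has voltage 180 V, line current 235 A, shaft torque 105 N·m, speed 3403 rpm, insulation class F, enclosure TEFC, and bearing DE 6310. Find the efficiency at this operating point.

88.5 %

ω = 2π × 3403/60 = 356.4 rad/s; P_out = τω = 105 × 356.4 = 37422 W
P_in = V·I = 180 × 235 = 42300 W
η = P_out / P_in = 37422 / 42300 = 0.885 = 88.5%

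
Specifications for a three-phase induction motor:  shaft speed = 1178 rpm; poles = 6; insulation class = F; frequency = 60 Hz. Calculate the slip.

n_s = 120f/p = 120×60/6 = 1200 rpm
s = (n_s − n)/n_s = (1200 − 1178)/1200 = 0.0183

1.83 %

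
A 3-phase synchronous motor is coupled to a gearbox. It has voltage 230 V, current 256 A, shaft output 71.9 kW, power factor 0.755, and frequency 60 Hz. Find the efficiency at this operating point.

93.4 %

P_out = 71.9 kW = 71900 W
P_in = √3·V_L·I_L·cosφ = 1.732 × 230 × 256 × 0.755 = 76995 W
η = P_out / P_in = 71900 / 76995 = 0.934 = 93.4%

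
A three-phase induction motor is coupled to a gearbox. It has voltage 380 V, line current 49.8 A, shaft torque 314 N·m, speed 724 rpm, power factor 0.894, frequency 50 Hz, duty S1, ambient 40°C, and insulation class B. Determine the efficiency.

81.2 %

ω = 2π × 724/60 = 75.82 rad/s; P_out = τω = 314 × 75.82 = 23807 W
P_in = √3·V_L·I_L·cosφ = 1.732 × 380 × 49.8 × 0.894 = 29302 W
η = P_out / P_in = 23807 / 29302 = 0.812 = 81.2%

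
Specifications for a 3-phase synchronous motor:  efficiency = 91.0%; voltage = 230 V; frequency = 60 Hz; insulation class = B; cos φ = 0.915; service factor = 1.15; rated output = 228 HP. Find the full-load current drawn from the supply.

P_out = 228 × 746 = 170088 W
P_in = P_out / η = 170088 / 0.910 = 186910 W
I_L = P_in / (√3·V_L·cosφ) = 186910 / (1.732 × 230 × 0.915) = 513 A

513 A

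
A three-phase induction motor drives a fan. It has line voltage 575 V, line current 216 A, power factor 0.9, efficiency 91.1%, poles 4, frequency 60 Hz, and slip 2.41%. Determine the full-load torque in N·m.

P_in = √3·V·I·cosφ = 1.732 × 575 × 216 × 0.9 = 193603 W
P_out = η·P_in = 0.911 × 193603 = 176372 W
n_s = 120×60/4 = 1800 rpm; n = 1800×(1−0.0241) = 1757 rpm
ω = 2π×1757/60 = 184 rad/s
τ = P_out/ω = 176372/184 = 959 N·m

959 N·m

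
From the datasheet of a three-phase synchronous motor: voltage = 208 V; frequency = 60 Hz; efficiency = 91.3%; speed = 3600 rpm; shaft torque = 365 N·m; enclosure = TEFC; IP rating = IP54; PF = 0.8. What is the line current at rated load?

523 A

ω = 2π×3600/60 = 377 rad/s; P_out = τω = 365 × 377 = 137605 W
P_in = P_out / η = 137605 / 0.913 = 150717 W
I_L = P_in / (√3·V_L·cosφ) = 150717 / (1.732 × 208 × 0.8) = 523 A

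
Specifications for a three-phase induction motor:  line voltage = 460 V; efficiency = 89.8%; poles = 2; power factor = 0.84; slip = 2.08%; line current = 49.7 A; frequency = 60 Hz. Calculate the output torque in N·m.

P_in = √3·V·I·cosφ = 1.732 × 460 × 49.7 × 0.84 = 33261 W
P_out = η·P_in = 0.898 × 33261 = 29868 W
n_s = 120×60/2 = 3600 rpm; n = 3600×(1−0.0208) = 3525 rpm
ω = 2π×3525/60 = 369.1 rad/s
τ = P_out/ω = 29868/369.1 = 80.9 N·m

80.9 N·m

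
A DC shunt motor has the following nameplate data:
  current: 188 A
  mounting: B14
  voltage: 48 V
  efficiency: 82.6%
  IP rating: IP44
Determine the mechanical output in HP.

P_in = V·I = 48 × 188 = 9024 W
P_out = η·P_in = 0.826 × 9024 = 7454 W
= 7454/746 = 9.99 HP

9.99 HP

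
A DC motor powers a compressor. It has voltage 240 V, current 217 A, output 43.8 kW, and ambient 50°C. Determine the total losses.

P_in = V·I = 240×217 = 52080 W
P_out = 43800 W
Losses = P_in − P_out = 52080 − 43800 = 8280 W

8.28 kW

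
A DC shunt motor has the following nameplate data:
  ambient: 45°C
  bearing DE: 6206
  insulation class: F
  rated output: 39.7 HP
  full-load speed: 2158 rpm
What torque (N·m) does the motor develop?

P_out = 39.7 × 746 = 29616 W
ω = 2π × 2158/60 = 226 rad/s
τ = P_out/ω = 29616/226 = 131 N·m

131 N·m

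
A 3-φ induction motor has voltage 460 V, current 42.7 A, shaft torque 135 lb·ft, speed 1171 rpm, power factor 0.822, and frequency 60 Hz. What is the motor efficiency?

τ = 135 lb·ft × 1.356 = 183.1 N·m
ω = 2π × 1171/60 = 122.6 rad/s; P_out = τω = 183.1 × 122.6 = 22448 W
P_in = √3·V_L·I_L·cosφ = 1.732 × 460 × 42.7 × 0.822 = 27964 W
η = P_out / P_in = 22448 / 27964 = 0.803 = 80.3%

80.3 %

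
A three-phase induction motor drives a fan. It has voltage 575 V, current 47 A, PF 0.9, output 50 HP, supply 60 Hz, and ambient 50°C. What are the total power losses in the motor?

4830 W

P_in = √3·V·I·cosφ = 1.732×575×47×0.9 = 42127 W
P_out = 50×746 = 37300 W
Losses = P_in − P_out = 42127 − 37300 = 4827 W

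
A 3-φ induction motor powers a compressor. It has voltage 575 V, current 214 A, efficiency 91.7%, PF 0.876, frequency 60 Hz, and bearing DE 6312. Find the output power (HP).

229 HP

P_in = √3·V·I·cosφ = 1.732 × 575 × 214 × 0.876 = 186695 W
P_out = η·P_in = 0.917 × 186695 = 171199 W
= 171199/746 = 229 HP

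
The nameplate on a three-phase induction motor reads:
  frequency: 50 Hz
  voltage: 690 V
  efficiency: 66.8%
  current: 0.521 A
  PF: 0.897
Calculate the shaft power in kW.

P_in = √3·V·I·cosφ = 1.732 × 690 × 0.521 × 0.897 = 559 W
P_out = η·P_in = 0.668 × 559 = 373 W

0.373 kW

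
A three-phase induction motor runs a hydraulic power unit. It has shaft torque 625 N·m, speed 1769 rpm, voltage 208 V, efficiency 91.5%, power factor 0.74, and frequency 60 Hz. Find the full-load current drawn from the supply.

475 A

ω = 2π×1769/60 = 185.2 rad/s; P_out = τω = 625 × 185.2 = 115750 W
P_in = P_out / η = 115750 / 0.915 = 126503 W
I_L = P_in / (√3·V_L·cosφ) = 126503 / (1.732 × 208 × 0.74) = 475 A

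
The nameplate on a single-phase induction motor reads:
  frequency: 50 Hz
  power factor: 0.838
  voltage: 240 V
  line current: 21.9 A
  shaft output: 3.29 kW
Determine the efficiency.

P_out = 3.29 kW = 3290 W
P_in = V·I·cosφ = 240 × 21.9 × 0.838 = 4405 W
η = P_out / P_in = 3290 / 4405 = 0.747 = 74.7%

74.7 %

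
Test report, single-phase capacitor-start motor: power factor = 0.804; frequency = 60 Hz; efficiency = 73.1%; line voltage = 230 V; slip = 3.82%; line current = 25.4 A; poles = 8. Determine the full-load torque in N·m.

P_in = V·I·cosφ = 230 × 25.4 × 0.804 = 4697 W
P_out = η·P_in = 0.731 × 4697 = 3434 W
n_s = 120×60/8 = 900 rpm; n = 900×(1−0.0382) = 866 rpm
ω = 2π×866/60 = 90.69 rad/s
τ = P_out/ω = 3434/90.69 = 37.9 N·m

37.9 N·m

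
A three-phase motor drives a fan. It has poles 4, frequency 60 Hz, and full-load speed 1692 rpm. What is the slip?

6.0 %

n_s = 120f/p = 120×60/4 = 1800 rpm
s = (n_s − n)/n_s = (1800 − 1692)/1800 = 0.0600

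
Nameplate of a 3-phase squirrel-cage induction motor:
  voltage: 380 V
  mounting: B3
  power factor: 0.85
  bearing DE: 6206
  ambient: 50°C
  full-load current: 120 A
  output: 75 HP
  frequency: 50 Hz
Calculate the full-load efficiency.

83.3 %

P_out = 75 × 746 = 55950 W
P_in = √3·V_L·I_L·cosφ = 1.732 × 380 × 120 × 0.85 = 67132 W
η = P_out / P_in = 55950 / 67132 = 0.833 = 83.3%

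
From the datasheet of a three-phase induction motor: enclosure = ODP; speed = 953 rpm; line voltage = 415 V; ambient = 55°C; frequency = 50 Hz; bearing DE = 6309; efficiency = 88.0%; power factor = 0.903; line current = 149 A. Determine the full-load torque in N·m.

853 N·m

P_in = √3·V·I·cosφ = 1.732 × 415 × 149 × 0.903 = 96710 W
P_out = η·P_in = 0.88 × 96710 = 85105 W
n = 953 rpm
ω = 2π×953/60 = 99.8 rad/s
τ = P_out/ω = 85105/99.8 = 853 N·m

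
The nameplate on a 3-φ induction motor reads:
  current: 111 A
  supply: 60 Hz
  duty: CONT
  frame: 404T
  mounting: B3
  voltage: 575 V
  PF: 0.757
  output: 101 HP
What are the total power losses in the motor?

P_in = √3·V·I·cosφ = 1.732×575×111×0.757 = 83682 W
P_out = 101×746 = 75346 W
Losses = P_in − P_out = 83682 − 75346 = 8336 W

8.34 kW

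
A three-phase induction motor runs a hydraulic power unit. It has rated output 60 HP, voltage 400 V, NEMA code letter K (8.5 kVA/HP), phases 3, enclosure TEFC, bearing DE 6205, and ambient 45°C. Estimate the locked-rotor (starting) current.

S_LR = 8.5 × 60 = 510 kVA
I_LR = S_LR/(√3·V_L) = 510000/(1.732×400) = 736 A

736 A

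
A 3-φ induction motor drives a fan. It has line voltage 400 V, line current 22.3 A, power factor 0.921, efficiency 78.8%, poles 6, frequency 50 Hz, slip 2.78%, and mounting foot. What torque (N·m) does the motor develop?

P_in = √3·V·I·cosφ = 1.732 × 400 × 22.3 × 0.921 = 14229 W
P_out = η·P_in = 0.788 × 14229 = 11212 W
n_s = 120×50/6 = 1000 rpm; n = 1000×(1−0.0278) = 972 rpm
ω = 2π×972/60 = 101.8 rad/s
τ = P_out/ω = 11212/101.8 = 110 N·m

110 N·m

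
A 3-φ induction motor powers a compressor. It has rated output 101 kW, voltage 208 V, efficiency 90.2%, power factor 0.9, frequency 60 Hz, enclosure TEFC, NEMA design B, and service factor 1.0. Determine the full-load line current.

345 A

P_out = 101 kW = 101000 W
P_in = P_out / η = 101000 / 0.902 = 111973 W
I_L = P_in / (√3·V_L·cosφ) = 111973 / (1.732 × 208 × 0.9) = 345 A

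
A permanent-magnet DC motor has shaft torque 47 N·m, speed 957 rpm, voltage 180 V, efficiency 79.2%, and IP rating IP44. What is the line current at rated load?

33 A

ω = 2π×957/60 = 100.2 rad/s; P_out = τω = 47 × 100.2 = 4709 W
P_in = P_out / η = 4709 / 0.792 = 5946 W
I = P_in / V = 5946 / 180 = 33 A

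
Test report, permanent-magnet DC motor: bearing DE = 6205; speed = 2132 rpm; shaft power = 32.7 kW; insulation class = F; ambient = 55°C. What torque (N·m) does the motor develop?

146 N·m

ω = 2π × 2132/60 = 223.3 rad/s
τ = P/ω = 32700/223.3 = 146 N·m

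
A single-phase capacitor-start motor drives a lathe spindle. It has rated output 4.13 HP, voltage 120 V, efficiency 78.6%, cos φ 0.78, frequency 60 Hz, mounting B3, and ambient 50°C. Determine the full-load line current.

P_out = 4.13 × 746 = 3081 W
P_in = P_out / η = 3081 / 0.786 = 3920 W
I = P_in / (V·cosφ) = 3920 / (120 × 0.78) = 41.9 A

41.9 A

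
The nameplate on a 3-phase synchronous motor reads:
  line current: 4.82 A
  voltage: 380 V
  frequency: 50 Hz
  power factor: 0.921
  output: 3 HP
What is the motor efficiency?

P_out = 3 × 746 = 2238 W
P_in = √3·V_L·I_L·cosφ = 1.732 × 380 × 4.82 × 0.921 = 2922 W
η = P_out / P_in = 2238 / 2922 = 0.766 = 76.6%

76.6 %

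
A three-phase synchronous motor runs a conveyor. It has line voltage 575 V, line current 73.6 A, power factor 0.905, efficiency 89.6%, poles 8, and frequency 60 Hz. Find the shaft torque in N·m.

P_in = √3·V·I·cosφ = 1.732 × 575 × 73.6 × 0.905 = 66335 W
P_out = η·P_in = 0.896 × 66335 = 59436 W
n = n_s = 120×60/8 = 900 rpm (synchronous)
ω = 2π×900/60 = 94.25 rad/s
τ = P_out/ω = 59436/94.25 = 631 N·m

631 N·m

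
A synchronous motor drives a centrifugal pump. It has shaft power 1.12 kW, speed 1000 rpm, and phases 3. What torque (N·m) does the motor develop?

10.7 N·m

ω = 2π × 1000/60 = 104.7 rad/s
τ = P/ω = 1120/104.7 = 10.7 N·m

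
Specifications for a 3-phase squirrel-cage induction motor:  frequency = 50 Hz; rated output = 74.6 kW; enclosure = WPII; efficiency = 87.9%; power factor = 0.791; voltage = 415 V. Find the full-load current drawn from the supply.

P_out = 74.6 kW = 74600 W
P_in = P_out / η = 74600 / 0.879 = 84869 W
I_L = P_in / (√3·V_L·cosφ) = 84869 / (1.732 × 415 × 0.791) = 149 A

149 A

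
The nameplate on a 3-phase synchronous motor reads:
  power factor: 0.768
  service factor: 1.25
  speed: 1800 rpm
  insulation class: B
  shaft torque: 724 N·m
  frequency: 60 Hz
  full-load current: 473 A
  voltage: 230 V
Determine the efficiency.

ω = 2π × 1800/60 = 188.5 rad/s; P_out = τω = 724 × 188.5 = 136474 W
P_in = √3·V_L·I_L·cosφ = 1.732 × 230 × 473 × 0.768 = 144710 W
η = P_out / P_in = 136474 / 144710 = 0.943 = 94.3%

94.3 %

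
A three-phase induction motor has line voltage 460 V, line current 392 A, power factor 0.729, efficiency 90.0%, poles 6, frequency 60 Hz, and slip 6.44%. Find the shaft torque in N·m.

P_in = √3·V·I·cosφ = 1.732 × 460 × 392 × 0.729 = 227677 W
P_out = η·P_in = 0.9 × 227677 = 204909 W
n_s = 120×60/6 = 1200 rpm; n = 1200×(1−0.0644) = 1123 rpm
ω = 2π×1123/60 = 117.6 rad/s
τ = P_out/ω = 204909/117.6 = 1740 N·m

1740 N·m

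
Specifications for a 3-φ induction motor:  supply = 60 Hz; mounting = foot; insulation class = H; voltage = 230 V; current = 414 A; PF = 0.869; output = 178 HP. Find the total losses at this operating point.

P_in = √3·V·I·cosφ = 1.732×230×414×0.869 = 143316 W
P_out = 178×746 = 132788 W
Losses = P_in − P_out = 143316 − 132788 = 10528 W

10.5 kW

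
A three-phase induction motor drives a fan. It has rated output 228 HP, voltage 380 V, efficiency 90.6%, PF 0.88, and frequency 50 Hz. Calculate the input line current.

324 A

P_out = 228 × 746 = 170088 W
P_in = P_out / η = 170088 / 0.906 = 187735 W
I_L = P_in / (√3·V_L·cosφ) = 187735 / (1.732 × 380 × 0.88) = 324 A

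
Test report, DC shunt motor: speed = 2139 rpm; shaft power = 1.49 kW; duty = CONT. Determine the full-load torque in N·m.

ω = 2π × 2139/60 = 224 rad/s
τ = P/ω = 1490/224 = 6.65 N·m

6.65 N·m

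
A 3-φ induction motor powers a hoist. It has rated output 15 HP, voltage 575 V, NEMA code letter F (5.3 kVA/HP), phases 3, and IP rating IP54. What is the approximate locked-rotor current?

S_LR = 5.3 × 15 = 79.5 kVA
I_LR = S_LR/(√3·V_L) = 79500/(1.732×575) = 79.8 A

79.8 A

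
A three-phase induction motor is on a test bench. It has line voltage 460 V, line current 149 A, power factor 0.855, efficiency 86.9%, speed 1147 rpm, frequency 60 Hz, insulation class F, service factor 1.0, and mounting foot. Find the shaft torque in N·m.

734 N·m

P_in = √3·V·I·cosφ = 1.732 × 460 × 149 × 0.855 = 101498 W
P_out = η·P_in = 0.869 × 101498 = 88202 W
n = 1147 rpm
ω = 2π×1147/60 = 120.1 rad/s
τ = P_out/ω = 88202/120.1 = 734 N·m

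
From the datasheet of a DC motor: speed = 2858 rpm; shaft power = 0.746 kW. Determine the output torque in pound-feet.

1.84 lb·ft

ω = 2π × 2858/60 = 299.3 rad/s
τ = P/ω = 746/299.3 = 2.492 N·m
In lb·ft: 2.492/1.356 = 1.84 lb·ft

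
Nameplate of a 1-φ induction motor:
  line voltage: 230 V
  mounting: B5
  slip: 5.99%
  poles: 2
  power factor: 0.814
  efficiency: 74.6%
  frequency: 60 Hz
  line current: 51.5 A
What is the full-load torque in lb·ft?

15 lb·ft

P_in = V·I·cosφ = 230 × 51.5 × 0.814 = 9642 W
P_out = η·P_in = 0.746 × 9642 = 7193 W
n_s = 120×60/2 = 3600 rpm; n = 3600×(1−0.0599) = 3384 rpm
ω = 2π×3384/60 = 354.4 rad/s
τ = P_out/ω = 7193/354.4 = 20.3 N·m
In lb·ft: 20.3/1.356 = 15 lb·ft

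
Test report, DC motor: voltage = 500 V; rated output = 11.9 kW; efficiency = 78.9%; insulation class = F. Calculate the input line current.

30.2 A

P_out = 11.9 kW = 11900 W
P_in = P_out / η = 11900 / 0.789 = 15082 W
I = P_in / V = 15082 / 500 = 30.2 A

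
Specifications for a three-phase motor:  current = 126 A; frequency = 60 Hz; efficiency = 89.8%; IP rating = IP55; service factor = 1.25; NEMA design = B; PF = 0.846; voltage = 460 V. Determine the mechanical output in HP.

P_in = √3·V·I·cosφ = 1.732 × 460 × 126 × 0.846 = 84927 W
P_out = η·P_in = 0.898 × 84927 = 76264 W
= 76264/746 = 102 HP

102 HP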